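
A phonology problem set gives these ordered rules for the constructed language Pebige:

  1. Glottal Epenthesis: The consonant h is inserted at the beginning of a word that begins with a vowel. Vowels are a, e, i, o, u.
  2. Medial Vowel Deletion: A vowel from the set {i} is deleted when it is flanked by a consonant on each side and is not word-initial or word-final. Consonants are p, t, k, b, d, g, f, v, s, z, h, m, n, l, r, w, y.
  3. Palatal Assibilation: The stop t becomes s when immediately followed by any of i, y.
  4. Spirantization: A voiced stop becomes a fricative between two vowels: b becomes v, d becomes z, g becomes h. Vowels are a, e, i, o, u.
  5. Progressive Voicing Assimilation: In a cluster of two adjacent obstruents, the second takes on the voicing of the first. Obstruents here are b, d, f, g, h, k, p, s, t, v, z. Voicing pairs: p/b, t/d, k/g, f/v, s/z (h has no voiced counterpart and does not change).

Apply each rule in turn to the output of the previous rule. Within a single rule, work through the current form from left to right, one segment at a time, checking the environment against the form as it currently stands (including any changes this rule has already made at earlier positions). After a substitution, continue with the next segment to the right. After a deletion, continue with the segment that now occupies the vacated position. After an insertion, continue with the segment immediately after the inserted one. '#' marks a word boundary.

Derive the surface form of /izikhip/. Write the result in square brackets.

[hskhp]

1 Glottal Epenthesis: [izikhip] → [hizikhip]
2 Medial Vowel Deletion: [hizikhip] → [hzkhp]
3 Palatal Assibilation: no change — [hzkhp]
4 Spirantization: no change — [hzkhp]
5 Progressive Voicing Assimilation: [hzkhp] → [hskhp]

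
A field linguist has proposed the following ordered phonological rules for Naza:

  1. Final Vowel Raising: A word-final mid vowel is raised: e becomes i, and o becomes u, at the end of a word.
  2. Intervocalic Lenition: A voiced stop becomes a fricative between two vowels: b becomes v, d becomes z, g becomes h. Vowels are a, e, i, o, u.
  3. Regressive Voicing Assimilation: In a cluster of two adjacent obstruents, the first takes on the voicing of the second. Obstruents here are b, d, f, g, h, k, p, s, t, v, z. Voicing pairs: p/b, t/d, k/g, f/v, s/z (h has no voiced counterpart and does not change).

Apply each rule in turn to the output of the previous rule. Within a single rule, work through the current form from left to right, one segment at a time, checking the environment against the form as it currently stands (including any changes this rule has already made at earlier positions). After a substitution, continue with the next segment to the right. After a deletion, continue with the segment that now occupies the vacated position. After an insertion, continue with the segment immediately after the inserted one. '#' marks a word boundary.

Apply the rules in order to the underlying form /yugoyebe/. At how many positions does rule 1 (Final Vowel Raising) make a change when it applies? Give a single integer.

1 Final Vowel Raising: [yugoyebe] → [yugoyebi]
2 Intervocalic Lenition: [yugoyebi] → [yuhoyevi]
3 Regressive Voicing Assimilation: no change — [yuhoyevi]
Rule 1 changed 1 position(s).

1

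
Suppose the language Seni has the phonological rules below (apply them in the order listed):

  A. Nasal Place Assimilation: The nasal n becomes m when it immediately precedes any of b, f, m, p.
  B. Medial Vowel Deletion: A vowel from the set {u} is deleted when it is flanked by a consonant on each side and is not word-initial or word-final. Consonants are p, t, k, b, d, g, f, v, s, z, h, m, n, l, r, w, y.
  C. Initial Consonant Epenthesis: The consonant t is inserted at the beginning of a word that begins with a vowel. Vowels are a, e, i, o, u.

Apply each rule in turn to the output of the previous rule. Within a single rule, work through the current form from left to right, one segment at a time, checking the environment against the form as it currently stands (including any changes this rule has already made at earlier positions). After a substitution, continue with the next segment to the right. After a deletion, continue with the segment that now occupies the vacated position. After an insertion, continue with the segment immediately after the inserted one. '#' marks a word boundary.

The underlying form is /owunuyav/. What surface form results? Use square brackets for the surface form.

A Nasal Place Assimilation: no change — [owunuyav]
B Medial Vowel Deletion: [owunuyav] → [ownyav]
C Initial Consonant Epenthesis: [ownyav] → [townyav]

[townyav]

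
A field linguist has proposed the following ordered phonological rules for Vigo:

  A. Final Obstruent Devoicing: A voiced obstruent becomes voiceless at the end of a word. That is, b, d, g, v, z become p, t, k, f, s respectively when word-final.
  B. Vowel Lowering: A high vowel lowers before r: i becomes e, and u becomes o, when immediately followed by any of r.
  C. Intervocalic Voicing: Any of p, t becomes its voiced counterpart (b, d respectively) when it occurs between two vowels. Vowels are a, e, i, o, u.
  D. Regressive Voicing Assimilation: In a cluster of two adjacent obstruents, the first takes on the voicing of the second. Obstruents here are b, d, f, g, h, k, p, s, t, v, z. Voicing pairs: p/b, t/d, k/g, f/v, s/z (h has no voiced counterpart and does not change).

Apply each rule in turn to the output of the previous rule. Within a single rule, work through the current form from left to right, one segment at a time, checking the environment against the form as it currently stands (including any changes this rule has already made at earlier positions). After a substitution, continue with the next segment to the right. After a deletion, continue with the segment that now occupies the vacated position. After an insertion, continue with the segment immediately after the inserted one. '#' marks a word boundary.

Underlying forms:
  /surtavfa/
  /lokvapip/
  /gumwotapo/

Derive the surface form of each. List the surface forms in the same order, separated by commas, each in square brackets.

[sortaffa], [logvabip], [gumwodabo]

/surtavfa/:
  A Final Obstruent Devoicing: no change — [surtavfa]
  B Vowel Lowering: [surtavfa] → [sortavfa]
  C Intervocalic Voicing: no change — [sortavfa]
  D Regressive Voicing Assimilation: [sortavfa] → [sortaffa]
/lokvapip/:
  A Final Obstruent Devoicing: no change — [lokvapip]
  B Vowel Lowering: no change — [lokvapip]
  C Intervocalic Voicing: [lokvapip] → [lokvabip]
  D Regressive Voicing Assimilation: [lokvabip] → [logvabip]
/gumwotapo/:
  A Final Obstruent Devoicing: no change — [gumwotapo]
  B Vowel Lowering: no change — [gumwotapo]
  C Intervocalic Voicing: [gumwotapo] → [gumwodabo]
  D Regressive Voicing Assimilation: no change — [gumwodabo]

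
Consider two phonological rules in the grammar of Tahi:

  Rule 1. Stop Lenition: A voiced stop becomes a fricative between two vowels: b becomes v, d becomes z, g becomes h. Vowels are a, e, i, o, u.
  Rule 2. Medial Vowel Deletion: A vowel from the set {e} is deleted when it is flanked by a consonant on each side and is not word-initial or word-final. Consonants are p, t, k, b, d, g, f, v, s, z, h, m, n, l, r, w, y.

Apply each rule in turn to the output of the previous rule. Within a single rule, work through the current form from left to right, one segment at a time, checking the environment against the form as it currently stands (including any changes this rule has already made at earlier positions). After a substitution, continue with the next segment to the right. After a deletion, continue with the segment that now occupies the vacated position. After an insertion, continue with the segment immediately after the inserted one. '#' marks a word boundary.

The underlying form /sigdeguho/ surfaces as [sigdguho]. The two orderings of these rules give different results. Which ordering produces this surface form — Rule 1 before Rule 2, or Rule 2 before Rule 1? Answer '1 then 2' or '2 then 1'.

Order 1 then 2:
  1 Stop Lenition: [sigdeguho] → [sigdehuho]
  2 Medial Vowel Deletion: [sigdehuho] → [sigdhuho]
  result: [sigdhuho]
Order 2 then 1:
  2 Medial Vowel Deletion: [sigdeguho] → [sigdguho]
  1 Stop Lenition: no change — [sigdguho]
  result: [sigdguho]

2 then 1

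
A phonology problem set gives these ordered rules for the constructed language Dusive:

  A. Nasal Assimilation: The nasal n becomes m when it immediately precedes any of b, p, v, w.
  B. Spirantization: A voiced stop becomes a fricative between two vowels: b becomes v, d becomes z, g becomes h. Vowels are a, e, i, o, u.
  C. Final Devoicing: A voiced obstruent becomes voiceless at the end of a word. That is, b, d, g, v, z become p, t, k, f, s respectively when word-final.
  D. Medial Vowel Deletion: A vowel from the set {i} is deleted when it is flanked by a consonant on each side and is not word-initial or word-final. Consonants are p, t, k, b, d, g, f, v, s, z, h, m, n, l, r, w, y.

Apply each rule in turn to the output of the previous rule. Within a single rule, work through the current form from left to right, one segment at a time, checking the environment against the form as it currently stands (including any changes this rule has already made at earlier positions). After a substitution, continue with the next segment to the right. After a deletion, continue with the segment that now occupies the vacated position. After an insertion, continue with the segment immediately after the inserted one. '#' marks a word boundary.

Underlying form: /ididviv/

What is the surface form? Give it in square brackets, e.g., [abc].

A Nasal Assimilation: no change — [ididviv]
B Spirantization: [ididviv] → [izidviv]
C Final Devoicing: [izidviv] → [izidvif]
D Medial Vowel Deletion: [izidvif] → [izdvf]

[izdvf]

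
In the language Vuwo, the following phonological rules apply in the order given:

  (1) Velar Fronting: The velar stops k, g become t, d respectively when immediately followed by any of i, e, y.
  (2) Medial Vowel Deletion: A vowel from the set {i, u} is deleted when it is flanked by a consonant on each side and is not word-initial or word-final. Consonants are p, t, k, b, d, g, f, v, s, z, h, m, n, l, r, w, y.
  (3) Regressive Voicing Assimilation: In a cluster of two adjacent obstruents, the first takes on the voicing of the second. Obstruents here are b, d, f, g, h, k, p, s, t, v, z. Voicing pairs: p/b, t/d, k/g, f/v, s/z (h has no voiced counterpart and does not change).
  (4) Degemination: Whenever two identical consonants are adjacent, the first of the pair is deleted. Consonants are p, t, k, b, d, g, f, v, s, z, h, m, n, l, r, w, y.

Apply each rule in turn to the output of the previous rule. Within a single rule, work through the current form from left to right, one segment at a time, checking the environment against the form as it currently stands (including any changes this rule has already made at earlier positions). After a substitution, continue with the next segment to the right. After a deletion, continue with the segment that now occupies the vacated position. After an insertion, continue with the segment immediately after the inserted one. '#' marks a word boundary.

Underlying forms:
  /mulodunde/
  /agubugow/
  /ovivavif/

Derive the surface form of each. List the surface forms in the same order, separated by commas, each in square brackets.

[mlodnde], [agbgow], [ovaf]

/mulodunde/:
  (1) Velar Fronting: no change — [mulodunde]
  (2) Medial Vowel Deletion: [mulodunde] → [mlodnde]
  (3) Regressive Voicing Assimilation: no change — [mlodnde]
  (4) Degemination: no change — [mlodnde]
/agubugow/:
  (1) Velar Fronting: no change — [agubugow]
  (2) Medial Vowel Deletion: [agubugow] → [agbgow]
  (3) Regressive Voicing Assimilation: no change — [agbgow]
  (4) Degemination: no change — [agbgow]
/ovivavif/:
  (1) Velar Fronting: no change — [ovivavif]
  (2) Medial Vowel Deletion: [ovivavif] → [ovvavf]
  (3) Regressive Voicing Assimilation: [ovvavf] → [ovvaff]
  (4) Degemination: [ovvaff] → [ovaf]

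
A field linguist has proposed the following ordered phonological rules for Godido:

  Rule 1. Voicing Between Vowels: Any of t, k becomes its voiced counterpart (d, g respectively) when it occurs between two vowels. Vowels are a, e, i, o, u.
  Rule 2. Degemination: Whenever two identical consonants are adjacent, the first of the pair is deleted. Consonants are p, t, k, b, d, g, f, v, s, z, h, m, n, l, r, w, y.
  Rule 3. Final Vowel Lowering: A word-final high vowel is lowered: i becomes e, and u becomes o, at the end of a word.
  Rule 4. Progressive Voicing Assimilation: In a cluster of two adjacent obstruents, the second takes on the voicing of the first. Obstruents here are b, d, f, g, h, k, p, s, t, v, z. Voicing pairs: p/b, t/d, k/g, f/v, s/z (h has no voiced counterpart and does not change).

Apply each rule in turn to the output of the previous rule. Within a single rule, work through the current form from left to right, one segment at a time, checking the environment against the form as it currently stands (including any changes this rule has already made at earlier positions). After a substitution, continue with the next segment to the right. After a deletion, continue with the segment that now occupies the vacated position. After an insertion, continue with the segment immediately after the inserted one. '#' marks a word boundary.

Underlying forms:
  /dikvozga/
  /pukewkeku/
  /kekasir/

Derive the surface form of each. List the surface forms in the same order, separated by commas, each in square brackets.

/dikvozga/:
  Rule 1 Voicing Between Vowels: no change — [dikvozga]
  Rule 2 Degemination: no change — [dikvozga]
  Rule 3 Final Vowel Lowering: no change — [dikvozga]
  Rule 4 Progressive Voicing Assimilation: [dikvozga] → [dikfozga]
/pukewkeku/:
  Rule 1 Voicing Between Vowels: [pukewkeku] → [pugewkegu]
  Rule 2 Degemination: no change — [pugewkegu]
  Rule 3 Final Vowel Lowering: [pugewkegu] → [pugewkego]
  Rule 4 Progressive Voicing Assimilation: no change — [pugewkego]
/kekasir/:
  Rule 1 Voicing Between Vowels: [kekasir] → [kegasir]
  Rule 2 Degemination: no change — [kegasir]
  Rule 3 Final Vowel Lowering: no change — [kegasir]
  Rule 4 Progressive Voicing Assimilation: no change — [kegasir]

[dikfozga], [pugewkego], [kegasir]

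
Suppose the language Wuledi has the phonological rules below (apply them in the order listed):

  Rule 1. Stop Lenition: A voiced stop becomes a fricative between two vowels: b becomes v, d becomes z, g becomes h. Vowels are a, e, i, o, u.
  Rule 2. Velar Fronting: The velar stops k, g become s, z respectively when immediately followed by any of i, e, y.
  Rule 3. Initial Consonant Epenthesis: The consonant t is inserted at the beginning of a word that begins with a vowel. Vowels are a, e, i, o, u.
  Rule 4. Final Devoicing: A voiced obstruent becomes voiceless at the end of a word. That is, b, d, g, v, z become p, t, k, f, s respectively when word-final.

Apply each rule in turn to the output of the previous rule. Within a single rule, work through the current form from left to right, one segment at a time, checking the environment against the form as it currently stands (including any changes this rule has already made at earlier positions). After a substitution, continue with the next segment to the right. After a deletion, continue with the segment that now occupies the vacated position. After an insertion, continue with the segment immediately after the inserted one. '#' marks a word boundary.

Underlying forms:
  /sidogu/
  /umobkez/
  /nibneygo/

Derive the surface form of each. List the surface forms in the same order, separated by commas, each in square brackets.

/sidogu/:
  Rule 1 Stop Lenition: [sidogu] → [sizohu]
  Rule 2 Velar Fronting: no change — [sizohu]
  Rule 3 Initial Consonant Epenthesis: no change — [sizohu]
  Rule 4 Final Devoicing: no change — [sizohu]
/umobkez/:
  Rule 1 Stop Lenition: no change — [umobkez]
  Rule 2 Velar Fronting: [umobkez] → [umobsez]
  Rule 3 Initial Consonant Epenthesis: [umobsez] → [tumobsez]
  Rule 4 Final Devoicing: [tumobsez] → [tumobses]
/nibneygo/:
  Rule 1 Stop Lenition: no change — [nibneygo]
  Rule 2 Velar Fronting: no change — [nibneygo]
  Rule 3 Initial Consonant Epenthesis: no change — [nibneygo]
  Rule 4 Final Devoicing: no change — [nibneygo]

[sizohu], [tumobses], [nibneygo]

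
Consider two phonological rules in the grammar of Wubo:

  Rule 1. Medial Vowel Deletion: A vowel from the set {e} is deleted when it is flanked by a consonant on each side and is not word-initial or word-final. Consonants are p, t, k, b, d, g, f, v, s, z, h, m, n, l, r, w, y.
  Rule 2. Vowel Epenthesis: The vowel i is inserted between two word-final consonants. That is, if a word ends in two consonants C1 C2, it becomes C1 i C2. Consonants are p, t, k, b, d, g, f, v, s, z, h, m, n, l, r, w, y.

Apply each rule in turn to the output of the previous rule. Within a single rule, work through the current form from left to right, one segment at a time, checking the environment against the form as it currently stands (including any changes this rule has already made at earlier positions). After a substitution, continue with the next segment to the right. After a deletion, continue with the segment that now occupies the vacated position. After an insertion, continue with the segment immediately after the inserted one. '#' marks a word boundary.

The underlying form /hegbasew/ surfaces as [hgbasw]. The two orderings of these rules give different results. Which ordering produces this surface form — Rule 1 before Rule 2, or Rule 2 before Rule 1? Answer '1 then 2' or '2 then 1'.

Order 1 then 2:
  1 Medial Vowel Deletion: [hegbasew] → [hgbasw]
  2 Vowel Epenthesis: [hgbasw] → [hgbasiw]
  result: [hgbasiw]
Order 2 then 1:
  2 Vowel Epenthesis: no change — [hegbasew]
  1 Medial Vowel Deletion: [hegbasew] → [hgbasw]
  result: [hgbasw]

2 then 1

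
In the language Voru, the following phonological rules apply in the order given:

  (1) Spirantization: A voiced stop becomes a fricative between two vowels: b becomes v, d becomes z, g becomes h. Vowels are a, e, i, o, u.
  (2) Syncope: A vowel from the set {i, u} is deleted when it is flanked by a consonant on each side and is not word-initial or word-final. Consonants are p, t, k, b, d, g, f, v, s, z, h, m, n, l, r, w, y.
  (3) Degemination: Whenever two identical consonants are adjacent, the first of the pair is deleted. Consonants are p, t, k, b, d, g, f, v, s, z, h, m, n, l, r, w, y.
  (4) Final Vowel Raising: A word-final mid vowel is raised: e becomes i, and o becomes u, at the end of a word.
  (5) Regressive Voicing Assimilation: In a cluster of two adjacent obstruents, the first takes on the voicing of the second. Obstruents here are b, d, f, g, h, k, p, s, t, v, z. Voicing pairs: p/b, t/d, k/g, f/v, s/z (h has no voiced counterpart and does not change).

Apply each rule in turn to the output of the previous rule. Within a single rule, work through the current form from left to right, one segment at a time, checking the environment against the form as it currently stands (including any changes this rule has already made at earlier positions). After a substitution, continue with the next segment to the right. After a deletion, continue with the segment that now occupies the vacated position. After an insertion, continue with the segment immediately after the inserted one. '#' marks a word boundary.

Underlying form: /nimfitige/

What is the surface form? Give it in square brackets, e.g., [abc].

[nmfthi]

(1) Spirantization: [nimfitige] → [nimfitihe]
(2) Syncope: [nimfitihe] → [nmfthe]
(3) Degemination: no change — [nmfthe]
(4) Final Vowel Raising: [nmfthe] → [nmfthi]
(5) Regressive Voicing Assimilation: no change — [nmfthi]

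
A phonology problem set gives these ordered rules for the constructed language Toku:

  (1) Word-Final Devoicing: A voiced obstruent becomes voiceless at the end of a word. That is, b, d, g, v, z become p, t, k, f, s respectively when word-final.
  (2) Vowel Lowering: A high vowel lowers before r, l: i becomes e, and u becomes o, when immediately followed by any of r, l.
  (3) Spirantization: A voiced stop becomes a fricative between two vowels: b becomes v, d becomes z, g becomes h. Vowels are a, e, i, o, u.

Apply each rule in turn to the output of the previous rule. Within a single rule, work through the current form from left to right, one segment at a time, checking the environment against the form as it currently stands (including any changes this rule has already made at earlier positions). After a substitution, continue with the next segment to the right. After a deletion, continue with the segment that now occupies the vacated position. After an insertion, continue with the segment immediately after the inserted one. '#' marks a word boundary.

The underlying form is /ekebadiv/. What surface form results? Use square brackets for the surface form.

(1) Word-Final Devoicing: [ekebadiv] → [ekebadif]
(2) Vowel Lowering: no change — [ekebadif]
(3) Spirantization: [ekebadif] → [ekevazif]

[ekevazif]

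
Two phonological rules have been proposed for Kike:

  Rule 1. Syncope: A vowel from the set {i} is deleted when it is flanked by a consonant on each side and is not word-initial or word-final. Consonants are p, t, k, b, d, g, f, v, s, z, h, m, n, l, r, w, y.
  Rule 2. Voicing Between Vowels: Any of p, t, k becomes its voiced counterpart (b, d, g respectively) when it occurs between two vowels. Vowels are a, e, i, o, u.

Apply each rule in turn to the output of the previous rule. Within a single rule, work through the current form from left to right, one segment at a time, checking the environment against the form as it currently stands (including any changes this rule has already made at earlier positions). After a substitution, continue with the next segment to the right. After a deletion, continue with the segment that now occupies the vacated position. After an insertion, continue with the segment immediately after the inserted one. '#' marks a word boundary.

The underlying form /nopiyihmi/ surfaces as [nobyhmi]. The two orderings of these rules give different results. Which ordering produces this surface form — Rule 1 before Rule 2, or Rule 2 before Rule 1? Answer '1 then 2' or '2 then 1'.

Order 1 then 2:
  1 Syncope: [nopiyihmi] → [nopyhmi]
  2 Voicing Between Vowels: no change — [nopyhmi]
  result: [nopyhmi]
Order 2 then 1:
  2 Voicing Between Vowels: [nopiyihmi] → [nobiyihmi]
  1 Syncope: [nobiyihmi] → [nobyhmi]
  result: [nobyhmi]

2 then 1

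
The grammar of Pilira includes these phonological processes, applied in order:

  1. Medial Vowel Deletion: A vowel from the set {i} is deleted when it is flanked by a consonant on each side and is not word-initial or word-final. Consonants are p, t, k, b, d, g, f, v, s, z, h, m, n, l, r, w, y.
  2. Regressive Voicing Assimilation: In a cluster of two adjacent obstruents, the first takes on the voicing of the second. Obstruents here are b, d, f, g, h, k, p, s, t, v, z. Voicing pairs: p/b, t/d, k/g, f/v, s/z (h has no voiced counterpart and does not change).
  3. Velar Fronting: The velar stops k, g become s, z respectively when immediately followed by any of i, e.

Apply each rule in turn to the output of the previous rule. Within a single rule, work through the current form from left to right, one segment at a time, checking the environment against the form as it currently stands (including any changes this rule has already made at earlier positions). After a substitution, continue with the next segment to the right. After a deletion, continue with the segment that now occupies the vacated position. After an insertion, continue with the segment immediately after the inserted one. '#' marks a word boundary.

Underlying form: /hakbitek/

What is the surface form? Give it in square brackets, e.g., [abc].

1 Medial Vowel Deletion: [hakbitek] → [hakbtek]
2 Regressive Voicing Assimilation: [hakbtek] → [hagptek]
3 Velar Fronting: no change — [hagptek]

[hagptek]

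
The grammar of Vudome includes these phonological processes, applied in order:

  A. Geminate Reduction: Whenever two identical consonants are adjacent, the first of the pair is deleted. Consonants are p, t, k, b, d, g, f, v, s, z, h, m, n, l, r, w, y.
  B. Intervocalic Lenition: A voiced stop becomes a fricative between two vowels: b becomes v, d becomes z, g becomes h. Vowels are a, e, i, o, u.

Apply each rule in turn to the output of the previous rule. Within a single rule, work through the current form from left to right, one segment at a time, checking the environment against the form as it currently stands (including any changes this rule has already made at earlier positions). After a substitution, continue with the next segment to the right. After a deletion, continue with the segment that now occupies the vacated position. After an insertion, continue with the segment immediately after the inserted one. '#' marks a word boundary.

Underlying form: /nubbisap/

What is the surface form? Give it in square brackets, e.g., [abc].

[nuvisap]

A Geminate Reduction: [nubbisap] → [nubisap]
B Intervocalic Lenition: [nubisap] → [nuvisap]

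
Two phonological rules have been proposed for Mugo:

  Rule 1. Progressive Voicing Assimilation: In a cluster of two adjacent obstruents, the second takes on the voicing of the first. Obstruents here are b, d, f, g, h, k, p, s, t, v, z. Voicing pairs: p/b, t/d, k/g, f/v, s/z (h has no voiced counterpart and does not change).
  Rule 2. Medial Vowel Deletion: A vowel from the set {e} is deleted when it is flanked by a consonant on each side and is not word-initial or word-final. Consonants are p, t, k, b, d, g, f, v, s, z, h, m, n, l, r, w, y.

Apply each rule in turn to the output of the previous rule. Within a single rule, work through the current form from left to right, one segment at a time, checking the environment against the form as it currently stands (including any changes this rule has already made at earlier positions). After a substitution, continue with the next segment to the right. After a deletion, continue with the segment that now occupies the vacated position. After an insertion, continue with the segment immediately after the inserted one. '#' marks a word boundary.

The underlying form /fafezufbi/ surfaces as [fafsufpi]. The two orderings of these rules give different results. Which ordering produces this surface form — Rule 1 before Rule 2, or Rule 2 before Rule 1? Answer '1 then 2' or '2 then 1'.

2 then 1

Order 1 then 2:
  1 Progressive Voicing Assimilation: [fafezufbi] → [fafezufpi]
  2 Medial Vowel Deletion: [fafezufpi] → [fafzufpi]
  result: [fafzufpi]
Order 2 then 1:
  2 Medial Vowel Deletion: [fafezufbi] → [fafzufbi]
  1 Progressive Voicing Assimilation: [fafzufbi] → [fafsufpi]
  result: [fafsufpi]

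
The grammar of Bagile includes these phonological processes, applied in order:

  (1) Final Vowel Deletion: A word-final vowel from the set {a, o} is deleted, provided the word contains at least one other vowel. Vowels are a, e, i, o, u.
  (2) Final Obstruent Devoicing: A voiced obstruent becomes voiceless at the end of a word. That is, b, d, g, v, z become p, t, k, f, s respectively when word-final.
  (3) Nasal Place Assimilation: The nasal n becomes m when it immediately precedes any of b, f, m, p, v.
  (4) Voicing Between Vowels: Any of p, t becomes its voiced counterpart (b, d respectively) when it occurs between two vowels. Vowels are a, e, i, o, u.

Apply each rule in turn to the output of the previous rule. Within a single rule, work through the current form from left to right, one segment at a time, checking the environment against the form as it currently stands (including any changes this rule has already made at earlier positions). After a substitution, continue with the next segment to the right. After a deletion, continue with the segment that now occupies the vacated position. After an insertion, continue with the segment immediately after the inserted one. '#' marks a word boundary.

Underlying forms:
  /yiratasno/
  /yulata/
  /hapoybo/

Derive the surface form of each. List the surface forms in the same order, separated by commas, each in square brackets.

/yiratasno/:
  (1) Final Vowel Deletion: [yiratasno] → [yiratasn]
  (2) Final Obstruent Devoicing: no change — [yiratasn]
  (3) Nasal Place Assimilation: no change — [yiratasn]
  (4) Voicing Between Vowels: [yiratasn] → [yiradasn]
/yulata/:
  (1) Final Vowel Deletion: [yulata] → [yulat]
  (2) Final Obstruent Devoicing: no change — [yulat]
  (3) Nasal Place Assimilation: no change — [yulat]
  (4) Voicing Between Vowels: no change — [yulat]
/hapoybo/:
  (1) Final Vowel Deletion: [hapoybo] → [hapoyb]
  (2) Final Obstruent Devoicing: [hapoyb] → [hapoyp]
  (3) Nasal Place Assimilation: no change — [hapoyp]
  (4) Voicing Between Vowels: [hapoyp] → [haboyp]

[yiradasn], [yulat], [haboyp]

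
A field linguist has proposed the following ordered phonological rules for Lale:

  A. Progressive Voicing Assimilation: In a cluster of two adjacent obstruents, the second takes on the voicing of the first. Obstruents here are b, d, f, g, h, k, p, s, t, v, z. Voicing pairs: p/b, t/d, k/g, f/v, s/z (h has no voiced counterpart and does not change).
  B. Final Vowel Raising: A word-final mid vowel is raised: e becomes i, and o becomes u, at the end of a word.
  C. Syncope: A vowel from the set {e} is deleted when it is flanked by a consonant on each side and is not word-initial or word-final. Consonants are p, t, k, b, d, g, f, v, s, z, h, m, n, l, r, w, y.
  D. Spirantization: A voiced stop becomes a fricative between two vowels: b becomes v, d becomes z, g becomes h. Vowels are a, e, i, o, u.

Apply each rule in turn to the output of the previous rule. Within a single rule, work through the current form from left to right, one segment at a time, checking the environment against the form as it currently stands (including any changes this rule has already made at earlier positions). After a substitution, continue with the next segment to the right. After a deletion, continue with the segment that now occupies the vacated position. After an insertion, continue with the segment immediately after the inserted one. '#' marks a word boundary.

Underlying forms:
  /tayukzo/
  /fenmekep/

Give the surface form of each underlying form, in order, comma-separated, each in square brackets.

[tayuksu], [fnmkp]

/tayukzo/:
  A Progressive Voicing Assimilation: [tayukzo] → [tayukso]
  B Final Vowel Raising: [tayukso] → [tayuksu]
  C Syncope: no change — [tayuksu]
  D Spirantization: no change — [tayuksu]
/fenmekep/:
  A Progressive Voicing Assimilation: no change — [fenmekep]
  B Final Vowel Raising: no change — [fenmekep]
  C Syncope: [fenmekep] → [fnmkp]
  D Spirantization: no change — [fnmkp]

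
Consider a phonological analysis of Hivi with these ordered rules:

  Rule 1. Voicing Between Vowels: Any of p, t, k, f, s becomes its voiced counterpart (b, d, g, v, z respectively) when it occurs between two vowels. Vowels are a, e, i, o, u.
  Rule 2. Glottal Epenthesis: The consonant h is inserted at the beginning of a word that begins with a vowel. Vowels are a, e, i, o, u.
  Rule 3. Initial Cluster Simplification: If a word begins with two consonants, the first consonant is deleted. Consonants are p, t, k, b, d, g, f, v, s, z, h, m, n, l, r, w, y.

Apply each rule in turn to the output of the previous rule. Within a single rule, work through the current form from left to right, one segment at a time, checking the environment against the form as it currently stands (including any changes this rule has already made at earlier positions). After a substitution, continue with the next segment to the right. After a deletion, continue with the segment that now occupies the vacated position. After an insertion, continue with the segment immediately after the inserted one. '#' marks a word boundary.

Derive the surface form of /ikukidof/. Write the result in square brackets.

[higugidof]

Rule 1 Voicing Between Vowels: [ikukidof] → [igugidof]
Rule 2 Glottal Epenthesis: [igugidof] → [higugidof]
Rule 3 Initial Cluster Simplification: no change — [higugidof]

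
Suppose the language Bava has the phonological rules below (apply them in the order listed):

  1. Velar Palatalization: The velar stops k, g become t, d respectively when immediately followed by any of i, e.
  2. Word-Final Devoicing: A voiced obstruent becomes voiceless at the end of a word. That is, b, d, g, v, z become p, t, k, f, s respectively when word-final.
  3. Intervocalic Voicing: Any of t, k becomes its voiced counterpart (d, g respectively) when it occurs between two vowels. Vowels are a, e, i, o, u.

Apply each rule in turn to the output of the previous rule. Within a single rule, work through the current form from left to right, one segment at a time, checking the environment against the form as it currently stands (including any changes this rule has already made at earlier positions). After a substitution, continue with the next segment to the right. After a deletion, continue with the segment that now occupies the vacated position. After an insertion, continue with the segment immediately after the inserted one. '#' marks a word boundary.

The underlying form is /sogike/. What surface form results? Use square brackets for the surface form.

1 Velar Palatalization: [sogike] → [sodite]
2 Word-Final Devoicing: no change — [sodite]
3 Intervocalic Voicing: [sodite] → [sodide]

[sodide]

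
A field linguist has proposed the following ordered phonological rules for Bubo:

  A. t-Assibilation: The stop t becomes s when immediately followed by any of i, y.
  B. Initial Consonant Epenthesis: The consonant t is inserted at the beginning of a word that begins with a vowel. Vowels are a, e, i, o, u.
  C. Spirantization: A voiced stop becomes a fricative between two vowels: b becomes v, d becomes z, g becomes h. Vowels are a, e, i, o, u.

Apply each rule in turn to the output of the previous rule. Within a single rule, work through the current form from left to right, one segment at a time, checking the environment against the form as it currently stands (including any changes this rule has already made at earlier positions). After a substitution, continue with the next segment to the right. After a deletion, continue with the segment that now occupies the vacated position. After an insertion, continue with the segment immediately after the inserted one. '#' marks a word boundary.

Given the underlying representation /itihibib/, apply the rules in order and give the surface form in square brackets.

A t-Assibilation: [itihibib] → [isihibib]
B Initial Consonant Epenthesis: [isihibib] → [tisihibib]
C Spirantization: [tisihibib] → [tisihivib]

[tisihivib]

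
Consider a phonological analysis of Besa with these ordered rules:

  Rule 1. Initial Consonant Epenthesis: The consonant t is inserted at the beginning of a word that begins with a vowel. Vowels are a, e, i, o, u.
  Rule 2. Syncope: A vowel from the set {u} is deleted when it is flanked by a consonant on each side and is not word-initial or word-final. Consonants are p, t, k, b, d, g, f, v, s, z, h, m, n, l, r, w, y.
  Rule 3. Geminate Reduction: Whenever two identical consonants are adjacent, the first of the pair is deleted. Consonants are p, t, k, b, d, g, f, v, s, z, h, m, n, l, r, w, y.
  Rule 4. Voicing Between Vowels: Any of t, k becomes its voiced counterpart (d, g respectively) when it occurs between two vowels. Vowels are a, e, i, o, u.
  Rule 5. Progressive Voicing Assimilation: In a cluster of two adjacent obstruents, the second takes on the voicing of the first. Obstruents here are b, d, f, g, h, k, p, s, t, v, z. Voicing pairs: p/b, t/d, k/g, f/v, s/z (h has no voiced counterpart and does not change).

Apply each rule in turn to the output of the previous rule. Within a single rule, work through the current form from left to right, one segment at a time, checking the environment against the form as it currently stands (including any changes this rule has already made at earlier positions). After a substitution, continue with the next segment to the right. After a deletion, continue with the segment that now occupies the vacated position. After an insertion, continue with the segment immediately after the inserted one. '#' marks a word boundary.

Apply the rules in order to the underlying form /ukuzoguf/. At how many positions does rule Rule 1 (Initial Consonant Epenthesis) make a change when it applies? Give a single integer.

1

Rule 1 Initial Consonant Epenthesis: [ukuzoguf] → [tukuzoguf]
Rule 2 Syncope: [tukuzoguf] → [tkzogf]
Rule 3 Geminate Reduction: no change — [tkzogf]
Rule 4 Voicing Between Vowels: no change — [tkzogf]
Rule 5 Progressive Voicing Assimilation: [tkzogf] → [tksogv]
Rule Rule 1 changed 1 position(s).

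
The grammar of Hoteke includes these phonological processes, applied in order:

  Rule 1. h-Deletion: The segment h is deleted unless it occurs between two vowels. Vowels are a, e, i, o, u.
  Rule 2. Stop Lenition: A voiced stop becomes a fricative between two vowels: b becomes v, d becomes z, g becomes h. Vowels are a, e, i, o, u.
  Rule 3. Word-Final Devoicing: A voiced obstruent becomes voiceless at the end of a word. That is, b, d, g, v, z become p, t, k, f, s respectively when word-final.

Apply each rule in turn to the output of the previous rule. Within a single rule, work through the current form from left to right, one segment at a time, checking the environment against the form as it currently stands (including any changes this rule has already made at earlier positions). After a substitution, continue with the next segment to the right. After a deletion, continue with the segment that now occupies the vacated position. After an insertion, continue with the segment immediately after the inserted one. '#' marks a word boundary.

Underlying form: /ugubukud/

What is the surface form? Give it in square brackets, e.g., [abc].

Rule 1 h-Deletion: no change — [ugubukud]
Rule 2 Stop Lenition: [ugubukud] → [uhuvukud]
Rule 3 Word-Final Devoicing: [uhuvukud] → [uhuvukut]

[uhuvukut]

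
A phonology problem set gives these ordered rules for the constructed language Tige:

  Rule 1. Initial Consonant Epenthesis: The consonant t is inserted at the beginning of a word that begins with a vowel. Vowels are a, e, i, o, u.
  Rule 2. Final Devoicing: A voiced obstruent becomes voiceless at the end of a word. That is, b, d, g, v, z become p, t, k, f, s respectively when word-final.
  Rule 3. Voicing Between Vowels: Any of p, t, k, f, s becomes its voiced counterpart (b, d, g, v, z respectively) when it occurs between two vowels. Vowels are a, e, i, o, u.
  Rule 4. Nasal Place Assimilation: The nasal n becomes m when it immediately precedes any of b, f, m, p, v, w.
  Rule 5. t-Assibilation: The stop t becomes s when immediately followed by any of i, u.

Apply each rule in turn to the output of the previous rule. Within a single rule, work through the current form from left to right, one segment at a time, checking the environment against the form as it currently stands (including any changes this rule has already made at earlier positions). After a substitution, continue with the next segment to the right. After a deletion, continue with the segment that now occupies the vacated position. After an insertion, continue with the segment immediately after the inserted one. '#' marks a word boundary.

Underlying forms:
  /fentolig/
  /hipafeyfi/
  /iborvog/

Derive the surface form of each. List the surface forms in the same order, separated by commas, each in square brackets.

[fentolik], [hibaveyfi], [siborvok]

/fentolig/:
  Rule 1 Initial Consonant Epenthesis: no change — [fentolig]
  Rule 2 Final Devoicing: [fentolig] → [fentolik]
  Rule 3 Voicing Between Vowels: no change — [fentolik]
  Rule 4 Nasal Place Assimilation: no change — [fentolik]
  Rule 5 t-Assibilation: no change — [fentolik]
/hipafeyfi/:
  Rule 1 Initial Consonant Epenthesis: no change — [hipafeyfi]
  Rule 2 Final Devoicing: no change — [hipafeyfi]
  Rule 3 Voicing Between Vowels: [hipafeyfi] → [hibaveyfi]
  Rule 4 Nasal Place Assimilation: no change — [hibaveyfi]
  Rule 5 t-Assibilation: no change — [hibaveyfi]
/iborvog/:
  Rule 1 Initial Consonant Epenthesis: [iborvog] → [tiborvog]
  Rule 2 Final Devoicing: [tiborvog] → [tiborvok]
  Rule 3 Voicing Between Vowels: no change — [tiborvok]
  Rule 4 Nasal Place Assimilation: no change — [tiborvok]
  Rule 5 t-Assibilation: [tiborvok] → [siborvok]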